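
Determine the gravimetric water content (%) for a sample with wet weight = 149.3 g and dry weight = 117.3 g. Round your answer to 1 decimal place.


Step 1: Water mass = wet - dry = 149.3 - 117.3 = 32.0 g
Step 2: w = 100 * water mass / dry mass
Step 3: w = 100 * 32.0 / 117.3 = 27.3%

27.3


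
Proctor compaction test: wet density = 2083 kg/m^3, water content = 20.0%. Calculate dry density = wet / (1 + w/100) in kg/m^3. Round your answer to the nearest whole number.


Step 1: Dry density = wet density / (1 + w/100)
Step 2: Dry density = 2083 / (1 + 20.0/100)
Step 3: Dry density = 2083 / 1.2
Step 4: Dry density = 1736 kg/m^3

1736


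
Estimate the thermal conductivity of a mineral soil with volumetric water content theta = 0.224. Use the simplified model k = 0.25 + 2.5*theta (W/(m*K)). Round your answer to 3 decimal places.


Step 1: k = 0.25 + 2.5 * theta
Step 2: k = 0.25 + 2.5 * 0.224
Step 3: k = 0.25 + 0.56
Step 4: k = 0.81 W/(m*K)

0.81


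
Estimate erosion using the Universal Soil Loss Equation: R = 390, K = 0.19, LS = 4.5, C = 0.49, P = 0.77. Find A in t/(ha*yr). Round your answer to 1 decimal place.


Step 1: A = R * K * LS * C * P
Step 2: R * K = 390 * 0.19 = 74.1
Step 3: (R*K) * LS = 74.1 * 4.5 = 333.45
Step 4: * C * P = 333.45 * 0.49 * 0.77 = 125.8
Step 5: A = 125.8 t/(ha*yr)

125.8


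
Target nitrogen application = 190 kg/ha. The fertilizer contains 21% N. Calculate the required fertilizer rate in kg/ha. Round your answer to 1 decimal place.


Step 1: Fertilizer rate = target N / (N content / 100)
Step 2: Rate = 190 / (21 / 100)
Step 3: Rate = 190 / 0.21
Step 4: Rate = 904.8 kg/ha

904.8


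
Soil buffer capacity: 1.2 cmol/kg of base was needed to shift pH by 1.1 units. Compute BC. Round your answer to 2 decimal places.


Step 1: BC = change in base / change in pH
Step 2: BC = 1.2 / 1.1
Step 3: BC = 1.09 cmol/(kg*pH unit)

1.09


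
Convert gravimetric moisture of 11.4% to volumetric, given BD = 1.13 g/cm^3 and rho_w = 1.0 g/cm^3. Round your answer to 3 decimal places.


Step 1: theta = (w / 100) * BD / rho_w
Step 2: theta = (11.4 / 100) * 1.13 / 1.0
Step 3: theta = 0.114 * 1.13
Step 4: theta = 0.129

0.129


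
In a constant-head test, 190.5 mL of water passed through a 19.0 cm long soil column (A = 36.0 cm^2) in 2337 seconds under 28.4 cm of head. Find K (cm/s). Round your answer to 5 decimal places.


Step 1: K = Q * L / (A * t * h)
Step 2: Numerator = 190.5 * 19.0 = 3619.5
Step 3: Denominator = 36.0 * 2337 * 28.4 = 2389348.8
Step 4: K = 3619.5 / 2389348.8 = 0.00151 cm/s

0.00151


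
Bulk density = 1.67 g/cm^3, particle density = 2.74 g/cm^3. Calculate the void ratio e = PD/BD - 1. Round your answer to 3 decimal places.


Step 1: e = PD / BD - 1
Step 2: e = 2.74 / 1.67 - 1
Step 3: e = 1.64072 - 1
Step 4: e = 0.641

0.641


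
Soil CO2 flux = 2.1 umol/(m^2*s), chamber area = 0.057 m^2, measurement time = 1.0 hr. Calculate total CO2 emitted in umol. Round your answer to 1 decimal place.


Step 1: Convert time to seconds: 1.0 hr * 3600 = 3600.0 s
Step 2: Total = flux * area * time_s
Step 3: Total = 2.1 * 0.057 * 3600.0
Step 4: Total = 430.9 umol

430.9


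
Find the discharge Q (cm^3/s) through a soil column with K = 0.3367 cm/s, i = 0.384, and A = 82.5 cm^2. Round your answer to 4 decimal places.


Step 1: Apply Darcy's law: Q = K * i * A
Step 2: Q = 0.3367 * 0.384 * 82.5
Step 3: Q = 10.6667 cm^3/s

10.6667


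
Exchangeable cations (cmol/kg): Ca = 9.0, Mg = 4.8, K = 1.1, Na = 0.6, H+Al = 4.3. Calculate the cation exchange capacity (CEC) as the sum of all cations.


Step 1: CEC = Ca + Mg + K + Na + (H+Al)
Step 2: CEC = 9.0 + 4.8 + 1.1 + 0.6 + 4.3
Step 3: CEC = 19.8 cmol/kg

19.8


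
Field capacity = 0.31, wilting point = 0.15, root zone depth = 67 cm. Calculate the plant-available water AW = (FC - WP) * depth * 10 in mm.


Step 1: Available water = (FC - WP) * depth * 10
Step 2: AW = (0.31 - 0.15) * 67 * 10
Step 3: AW = 0.16 * 67 * 10
Step 4: AW = 107.2 mm

107.2


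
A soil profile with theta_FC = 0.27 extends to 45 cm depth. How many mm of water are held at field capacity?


Step 1: Water (mm) = theta_FC * depth (cm) * 10
Step 2: Water = 0.27 * 45 * 10
Step 3: Water = 121.5 mm

121.5


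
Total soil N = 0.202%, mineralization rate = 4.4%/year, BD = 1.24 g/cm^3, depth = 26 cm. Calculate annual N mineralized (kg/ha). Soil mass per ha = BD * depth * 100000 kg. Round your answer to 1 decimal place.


Step 1: Soil mass per ha = BD * depth * 100000 = 1.24 * 26 * 100000 = 3224000 kg
Step 2: Total N pool = soil mass * N%/100 = 3224000 * 0.202/100 = 6512.48 kg/ha
Step 3: N mineralized = N pool * rate%/100 = 6512.48 * 4.4/100 = 286.5 kg/ha/yr

286.5


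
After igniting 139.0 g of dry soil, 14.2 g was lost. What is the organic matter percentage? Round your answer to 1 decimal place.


Step 1: OM% = 100 * LOI / sample mass
Step 2: OM = 100 * 14.2 / 139.0
Step 3: OM = 10.2%

10.2


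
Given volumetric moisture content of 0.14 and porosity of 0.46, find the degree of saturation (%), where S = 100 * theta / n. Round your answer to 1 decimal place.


Step 1: S = 100 * theta_v / n
Step 2: S = 100 * 0.14 / 0.46
Step 3: S = 30.4%

30.4


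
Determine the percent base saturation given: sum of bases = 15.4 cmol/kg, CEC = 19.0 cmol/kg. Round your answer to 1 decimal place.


Step 1: BS = 100 * (sum of bases) / CEC
Step 2: BS = 100 * 15.4 / 19.0
Step 3: BS = 81.1%

81.1


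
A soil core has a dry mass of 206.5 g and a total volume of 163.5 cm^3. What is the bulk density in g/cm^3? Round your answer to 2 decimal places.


Step 1: Identify the formula: BD = dry mass / volume
Step 2: Substitute values: BD = 206.5 / 163.5
Step 3: BD = 1.26 g/cm^3

1.26


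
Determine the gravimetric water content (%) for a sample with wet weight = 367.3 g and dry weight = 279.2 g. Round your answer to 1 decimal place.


Step 1: Water mass = wet - dry = 367.3 - 279.2 = 88.1 g
Step 2: w = 100 * water mass / dry mass
Step 3: w = 100 * 88.1 / 279.2 = 31.6%

31.6


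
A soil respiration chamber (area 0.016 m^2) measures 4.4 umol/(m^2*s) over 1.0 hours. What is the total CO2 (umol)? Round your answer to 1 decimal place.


Step 1: Convert time to seconds: 1.0 hr * 3600 = 3600.0 s
Step 2: Total = flux * area * time_s
Step 3: Total = 4.4 * 0.016 * 3600.0
Step 4: Total = 253.4 umol

253.4


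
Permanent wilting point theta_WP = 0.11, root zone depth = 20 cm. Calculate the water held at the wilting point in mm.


Step 1: Water (mm) = theta_WP * depth * 10
Step 2: Water = 0.11 * 20 * 10
Step 3: Water = 22.0 mm

22.0


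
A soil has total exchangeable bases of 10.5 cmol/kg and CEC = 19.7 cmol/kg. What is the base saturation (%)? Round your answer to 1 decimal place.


Step 1: BS = 100 * (sum of bases) / CEC
Step 2: BS = 100 * 10.5 / 19.7
Step 3: BS = 53.3%

53.3


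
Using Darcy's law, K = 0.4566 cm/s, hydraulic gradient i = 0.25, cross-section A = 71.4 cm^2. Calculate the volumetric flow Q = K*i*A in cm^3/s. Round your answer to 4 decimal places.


Step 1: Apply Darcy's law: Q = K * i * A
Step 2: Q = 0.4566 * 0.25 * 71.4
Step 3: Q = 8.1503 cm^3/s

8.1503


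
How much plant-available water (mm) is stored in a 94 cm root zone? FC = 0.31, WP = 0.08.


Step 1: Available water = (FC - WP) * depth * 10
Step 2: AW = (0.31 - 0.08) * 94 * 10
Step 3: AW = 0.23 * 94 * 10
Step 4: AW = 216.2 mm

216.2


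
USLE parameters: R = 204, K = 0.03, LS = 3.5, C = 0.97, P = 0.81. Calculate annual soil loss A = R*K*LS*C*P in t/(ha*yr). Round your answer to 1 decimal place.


Step 1: A = R * K * LS * C * P
Step 2: R * K = 204 * 0.03 = 6.12
Step 3: (R*K) * LS = 6.12 * 3.5 = 21.42
Step 4: * C * P = 21.42 * 0.97 * 0.81 = 16.8
Step 5: A = 16.8 t/(ha*yr)

16.8


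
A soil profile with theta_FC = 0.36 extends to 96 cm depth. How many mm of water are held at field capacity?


Step 1: Water (mm) = theta_FC * depth (cm) * 10
Step 2: Water = 0.36 * 96 * 10
Step 3: Water = 345.6 mm

345.6


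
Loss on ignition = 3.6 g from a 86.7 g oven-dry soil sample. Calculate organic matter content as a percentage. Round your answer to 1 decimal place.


Step 1: OM% = 100 * LOI / sample mass
Step 2: OM = 100 * 3.6 / 86.7
Step 3: OM = 4.2%

4.2


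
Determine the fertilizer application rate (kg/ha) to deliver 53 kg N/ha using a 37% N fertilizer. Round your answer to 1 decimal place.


Step 1: Fertilizer rate = target N / (N content / 100)
Step 2: Rate = 53 / (37 / 100)
Step 3: Rate = 53 / 0.37
Step 4: Rate = 143.2 kg/ha

143.2


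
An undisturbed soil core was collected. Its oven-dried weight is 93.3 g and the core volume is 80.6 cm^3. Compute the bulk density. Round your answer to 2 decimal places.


Step 1: Identify the formula: BD = dry mass / volume
Step 2: Substitute values: BD = 93.3 / 80.6
Step 3: BD = 1.16 g/cm^3

1.16


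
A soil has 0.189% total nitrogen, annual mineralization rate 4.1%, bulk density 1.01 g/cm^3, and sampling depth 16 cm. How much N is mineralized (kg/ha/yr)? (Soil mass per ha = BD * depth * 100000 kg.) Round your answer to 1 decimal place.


Step 1: Soil mass per ha = BD * depth * 100000 = 1.01 * 16 * 100000 = 1616000 kg
Step 2: Total N pool = soil mass * N%/100 = 1616000 * 0.189/100 = 3054.24 kg/ha
Step 3: N mineralized = N pool * rate%/100 = 3054.24 * 4.1/100 = 125.2 kg/ha/yr

125.2


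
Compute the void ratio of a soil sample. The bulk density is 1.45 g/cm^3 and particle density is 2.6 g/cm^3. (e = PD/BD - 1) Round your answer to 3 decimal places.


Step 1: e = PD / BD - 1
Step 2: e = 2.6 / 1.45 - 1
Step 3: e = 1.7931 - 1
Step 4: e = 0.793

0.793


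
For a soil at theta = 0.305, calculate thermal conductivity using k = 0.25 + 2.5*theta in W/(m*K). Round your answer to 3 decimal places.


Step 1: k = 0.25 + 2.5 * theta
Step 2: k = 0.25 + 2.5 * 0.305
Step 3: k = 0.25 + 0.763
Step 4: k = 1.013 W/(m*K)

1.013


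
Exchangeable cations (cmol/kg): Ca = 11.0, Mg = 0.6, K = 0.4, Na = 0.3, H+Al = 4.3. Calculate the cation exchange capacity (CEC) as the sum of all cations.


Step 1: CEC = Ca + Mg + K + Na + (H+Al)
Step 2: CEC = 11.0 + 0.6 + 0.4 + 0.3 + 4.3
Step 3: CEC = 16.6 cmol/kg

16.6


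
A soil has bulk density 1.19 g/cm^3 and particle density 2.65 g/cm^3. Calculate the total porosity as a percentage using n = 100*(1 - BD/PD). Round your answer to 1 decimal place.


Step 1: Formula: n = 100 * (1 - BD / PD)
Step 2: n = 100 * (1 - 1.19 / 2.65)
Step 3: n = 100 * (1 - 0.44906)
Step 4: n = 55.1%

55.1


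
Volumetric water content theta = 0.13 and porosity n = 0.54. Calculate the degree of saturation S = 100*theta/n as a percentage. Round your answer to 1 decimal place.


Step 1: S = 100 * theta_v / n
Step 2: S = 100 * 0.13 / 0.54
Step 3: S = 24.1%

24.1


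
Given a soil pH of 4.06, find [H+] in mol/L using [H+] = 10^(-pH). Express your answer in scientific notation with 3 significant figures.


Step 1: [H+] = 10^(-pH)
Step 2: [H+] = 10^(-4.06)
Step 3: [H+] = 8.71e-05 mol/L

8.71e-05


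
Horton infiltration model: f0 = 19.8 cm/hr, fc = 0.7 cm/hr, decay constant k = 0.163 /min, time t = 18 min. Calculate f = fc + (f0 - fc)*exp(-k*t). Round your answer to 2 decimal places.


Step 1: f = fc + (f0 - fc) * exp(-k * t)
Step 2: exp(-0.163 * 18) = 0.053184
Step 3: f = 0.7 + (19.8 - 0.7) * 0.053184
Step 4: f = 0.7 + 19.1 * 0.053184
Step 5: f = 1.72 cm/hr

1.72


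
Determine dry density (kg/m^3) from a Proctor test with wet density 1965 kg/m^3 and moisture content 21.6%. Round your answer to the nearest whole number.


Step 1: Dry density = wet density / (1 + w/100)
Step 2: Dry density = 1965 / (1 + 21.6/100)
Step 3: Dry density = 1965 / 1.216
Step 4: Dry density = 1616 kg/m^3

1616


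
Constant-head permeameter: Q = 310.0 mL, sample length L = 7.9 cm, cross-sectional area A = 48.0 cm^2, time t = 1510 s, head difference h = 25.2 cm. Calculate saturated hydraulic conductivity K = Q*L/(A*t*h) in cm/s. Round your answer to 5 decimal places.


Step 1: K = Q * L / (A * t * h)
Step 2: Numerator = 310.0 * 7.9 = 2449.0
Step 3: Denominator = 48.0 * 1510 * 25.2 = 1826496.0
Step 4: K = 2449.0 / 1826496.0 = 0.00134 cm/s

0.00134


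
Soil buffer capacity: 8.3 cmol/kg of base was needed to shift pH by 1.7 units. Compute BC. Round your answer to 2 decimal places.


Step 1: BC = change in base / change in pH
Step 2: BC = 8.3 / 1.7
Step 3: BC = 4.88 cmol/(kg*pH unit)

4.88


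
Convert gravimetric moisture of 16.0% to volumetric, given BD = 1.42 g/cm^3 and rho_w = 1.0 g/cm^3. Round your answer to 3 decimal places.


Step 1: theta = (w / 100) * BD / rho_w
Step 2: theta = (16.0 / 100) * 1.42 / 1.0
Step 3: theta = 0.16 * 1.42
Step 4: theta = 0.227

0.227


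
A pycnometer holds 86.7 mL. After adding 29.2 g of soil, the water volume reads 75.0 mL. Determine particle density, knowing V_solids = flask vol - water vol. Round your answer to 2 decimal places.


Step 1: Volume of solids = flask volume - water volume with soil
Step 2: V_solids = 86.7 - 75.0 = 11.7 mL
Step 3: Particle density = mass / V_solids = 29.2 / 11.7 = 2.5 g/cm^3

2.5


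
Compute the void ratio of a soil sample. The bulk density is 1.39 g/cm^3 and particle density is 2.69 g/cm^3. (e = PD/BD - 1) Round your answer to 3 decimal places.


Step 1: e = PD / BD - 1
Step 2: e = 2.69 / 1.39 - 1
Step 3: e = 1.93525 - 1
Step 4: e = 0.935

0.935


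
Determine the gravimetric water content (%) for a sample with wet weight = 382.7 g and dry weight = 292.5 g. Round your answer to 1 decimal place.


Step 1: Water mass = wet - dry = 382.7 - 292.5 = 90.2 g
Step 2: w = 100 * water mass / dry mass
Step 3: w = 100 * 90.2 / 292.5 = 30.8%

30.8


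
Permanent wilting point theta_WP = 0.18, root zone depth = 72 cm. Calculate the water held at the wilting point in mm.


Step 1: Water (mm) = theta_WP * depth * 10
Step 2: Water = 0.18 * 72 * 10
Step 3: Water = 129.6 mm

129.6


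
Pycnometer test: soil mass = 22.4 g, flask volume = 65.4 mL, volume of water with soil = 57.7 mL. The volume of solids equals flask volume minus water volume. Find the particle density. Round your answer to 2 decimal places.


Step 1: Volume of solids = flask volume - water volume with soil
Step 2: V_solids = 65.4 - 57.7 = 7.7 mL
Step 3: Particle density = mass / V_solids = 22.4 / 7.7 = 2.91 g/cm^3

2.91


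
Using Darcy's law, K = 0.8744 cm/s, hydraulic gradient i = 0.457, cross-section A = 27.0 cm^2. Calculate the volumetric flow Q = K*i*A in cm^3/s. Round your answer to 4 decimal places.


Step 1: Apply Darcy's law: Q = K * i * A
Step 2: Q = 0.8744 * 0.457 * 27.0
Step 3: Q = 10.7892 cm^3/s

10.7892


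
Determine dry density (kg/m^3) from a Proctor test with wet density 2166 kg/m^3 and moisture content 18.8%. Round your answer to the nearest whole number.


Step 1: Dry density = wet density / (1 + w/100)
Step 2: Dry density = 2166 / (1 + 18.8/100)
Step 3: Dry density = 2166 / 1.188
Step 4: Dry density = 1823 kg/m^3

1823


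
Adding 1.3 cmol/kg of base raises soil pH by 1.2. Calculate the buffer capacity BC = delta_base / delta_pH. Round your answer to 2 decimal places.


Step 1: BC = change in base / change in pH
Step 2: BC = 1.3 / 1.2
Step 3: BC = 1.08 cmol/(kg*pH unit)

1.08


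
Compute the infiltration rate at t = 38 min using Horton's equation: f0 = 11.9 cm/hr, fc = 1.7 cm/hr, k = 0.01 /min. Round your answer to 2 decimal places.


Step 1: f = fc + (f0 - fc) * exp(-k * t)
Step 2: exp(-0.01 * 38) = 0.683861
Step 3: f = 1.7 + (11.9 - 1.7) * 0.683861
Step 4: f = 1.7 + 10.2 * 0.683861
Step 5: f = 8.68 cm/hr

8.68


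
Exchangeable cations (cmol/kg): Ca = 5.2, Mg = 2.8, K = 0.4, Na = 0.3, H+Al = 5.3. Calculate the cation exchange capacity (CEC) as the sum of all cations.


Step 1: CEC = Ca + Mg + K + Na + (H+Al)
Step 2: CEC = 5.2 + 2.8 + 0.4 + 0.3 + 5.3
Step 3: CEC = 14.0 cmol/kg

14.0


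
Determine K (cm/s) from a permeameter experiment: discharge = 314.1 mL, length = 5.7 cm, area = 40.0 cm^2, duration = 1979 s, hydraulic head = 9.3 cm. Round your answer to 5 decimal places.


Step 1: K = Q * L / (A * t * h)
Step 2: Numerator = 314.1 * 5.7 = 1790.37
Step 3: Denominator = 40.0 * 1979 * 9.3 = 736188.0
Step 4: K = 1790.37 / 736188.0 = 0.00243 cm/s

0.00243


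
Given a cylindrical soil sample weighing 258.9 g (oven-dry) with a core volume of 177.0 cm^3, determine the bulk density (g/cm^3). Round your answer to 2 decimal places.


Step 1: Identify the formula: BD = dry mass / volume
Step 2: Substitute values: BD = 258.9 / 177.0
Step 3: BD = 1.46 g/cm^3

1.46


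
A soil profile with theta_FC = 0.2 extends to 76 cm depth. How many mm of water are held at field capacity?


Step 1: Water (mm) = theta_FC * depth (cm) * 10
Step 2: Water = 0.2 * 76 * 10
Step 3: Water = 152.0 mm

152.0


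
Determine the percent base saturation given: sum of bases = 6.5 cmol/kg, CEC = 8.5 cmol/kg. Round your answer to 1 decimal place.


Step 1: BS = 100 * (sum of bases) / CEC
Step 2: BS = 100 * 6.5 / 8.5
Step 3: BS = 76.5%

76.5


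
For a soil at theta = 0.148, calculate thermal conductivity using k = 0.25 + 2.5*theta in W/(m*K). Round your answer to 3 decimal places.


Step 1: k = 0.25 + 2.5 * theta
Step 2: k = 0.25 + 2.5 * 0.148
Step 3: k = 0.25 + 0.37
Step 4: k = 0.62 W/(m*K)

0.62


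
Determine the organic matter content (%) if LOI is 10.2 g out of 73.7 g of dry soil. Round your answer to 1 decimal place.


Step 1: OM% = 100 * LOI / sample mass
Step 2: OM = 100 * 10.2 / 73.7
Step 3: OM = 13.8%

13.8


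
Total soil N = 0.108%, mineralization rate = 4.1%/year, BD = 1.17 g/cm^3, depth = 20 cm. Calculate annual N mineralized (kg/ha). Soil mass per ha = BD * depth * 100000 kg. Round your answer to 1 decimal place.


Step 1: Soil mass per ha = BD * depth * 100000 = 1.17 * 20 * 100000 = 2340000 kg
Step 2: Total N pool = soil mass * N%/100 = 2340000 * 0.108/100 = 2527.2 kg/ha
Step 3: N mineralized = N pool * rate%/100 = 2527.2 * 4.1/100 = 103.6 kg/ha/yr

103.6


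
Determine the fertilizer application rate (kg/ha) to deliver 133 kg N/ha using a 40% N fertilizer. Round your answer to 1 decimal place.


Step 1: Fertilizer rate = target N / (N content / 100)
Step 2: Rate = 133 / (40 / 100)
Step 3: Rate = 133 / 0.4
Step 4: Rate = 332.5 kg/ha

332.5


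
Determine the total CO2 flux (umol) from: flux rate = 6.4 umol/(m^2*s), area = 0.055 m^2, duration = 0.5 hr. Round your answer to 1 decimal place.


Step 1: Convert time to seconds: 0.5 hr * 3600 = 1800.0 s
Step 2: Total = flux * area * time_s
Step 3: Total = 6.4 * 0.055 * 1800.0
Step 4: Total = 633.6 umol

633.6


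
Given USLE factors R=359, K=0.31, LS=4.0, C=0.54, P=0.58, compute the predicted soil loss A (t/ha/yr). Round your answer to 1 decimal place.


Step 1: A = R * K * LS * C * P
Step 2: R * K = 359 * 0.31 = 111.29
Step 3: (R*K) * LS = 111.29 * 4.0 = 445.16
Step 4: * C * P = 445.16 * 0.54 * 0.58 = 139.4
Step 5: A = 139.4 t/(ha*yr)

139.4


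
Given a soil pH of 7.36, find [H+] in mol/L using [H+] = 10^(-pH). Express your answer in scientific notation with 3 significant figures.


Step 1: [H+] = 10^(-pH)
Step 2: [H+] = 10^(-7.36)
Step 3: [H+] = 4.37e-08 mol/L

4.37e-08


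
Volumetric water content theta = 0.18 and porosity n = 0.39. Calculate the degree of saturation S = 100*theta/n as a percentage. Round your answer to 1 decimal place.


Step 1: S = 100 * theta_v / n
Step 2: S = 100 * 0.18 / 0.39
Step 3: S = 46.2%

46.2


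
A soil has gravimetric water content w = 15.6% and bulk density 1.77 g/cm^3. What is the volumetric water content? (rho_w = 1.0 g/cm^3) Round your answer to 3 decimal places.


Step 1: theta = (w / 100) * BD / rho_w
Step 2: theta = (15.6 / 100) * 1.77 / 1.0
Step 3: theta = 0.156 * 1.77
Step 4: theta = 0.276

0.276


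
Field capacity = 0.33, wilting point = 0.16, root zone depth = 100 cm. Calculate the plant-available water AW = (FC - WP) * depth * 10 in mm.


Step 1: Available water = (FC - WP) * depth * 10
Step 2: AW = (0.33 - 0.16) * 100 * 10
Step 3: AW = 0.17 * 100 * 10
Step 4: AW = 170.0 mm

170.0


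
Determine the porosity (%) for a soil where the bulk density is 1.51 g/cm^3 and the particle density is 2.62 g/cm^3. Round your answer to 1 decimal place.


Step 1: Formula: n = 100 * (1 - BD / PD)
Step 2: n = 100 * (1 - 1.51 / 2.62)
Step 3: n = 100 * (1 - 0.57634)
Step 4: n = 42.4%

42.4


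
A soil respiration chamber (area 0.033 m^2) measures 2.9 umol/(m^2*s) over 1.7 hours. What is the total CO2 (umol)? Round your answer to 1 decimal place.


Step 1: Convert time to seconds: 1.7 hr * 3600 = 6120.0 s
Step 2: Total = flux * area * time_s
Step 3: Total = 2.9 * 0.033 * 6120.0
Step 4: Total = 585.7 umol

585.7


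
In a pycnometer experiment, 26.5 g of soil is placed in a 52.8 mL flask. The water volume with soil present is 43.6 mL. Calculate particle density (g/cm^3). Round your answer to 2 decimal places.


Step 1: Volume of solids = flask volume - water volume with soil
Step 2: V_solids = 52.8 - 43.6 = 9.2 mL
Step 3: Particle density = mass / V_solids = 26.5 / 9.2 = 2.88 g/cm^3

2.88


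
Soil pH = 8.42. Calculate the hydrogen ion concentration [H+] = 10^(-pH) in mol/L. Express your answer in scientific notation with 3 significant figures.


Step 1: [H+] = 10^(-pH)
Step 2: [H+] = 10^(-8.42)
Step 3: [H+] = 3.80e-09 mol/L

3.80e-09


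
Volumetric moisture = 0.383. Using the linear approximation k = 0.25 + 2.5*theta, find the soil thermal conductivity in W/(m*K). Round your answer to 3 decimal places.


Step 1: k = 0.25 + 2.5 * theta
Step 2: k = 0.25 + 2.5 * 0.383
Step 3: k = 0.25 + 0.958
Step 4: k = 1.208 W/(m*K)

1.208


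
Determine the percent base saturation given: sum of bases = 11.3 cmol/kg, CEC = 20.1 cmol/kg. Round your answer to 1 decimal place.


Step 1: BS = 100 * (sum of bases) / CEC
Step 2: BS = 100 * 11.3 / 20.1
Step 3: BS = 56.2%

56.2


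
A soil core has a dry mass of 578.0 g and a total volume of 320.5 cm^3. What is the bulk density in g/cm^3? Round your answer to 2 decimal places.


Step 1: Identify the formula: BD = dry mass / volume
Step 2: Substitute values: BD = 578.0 / 320.5
Step 3: BD = 1.8 g/cm^3

1.8


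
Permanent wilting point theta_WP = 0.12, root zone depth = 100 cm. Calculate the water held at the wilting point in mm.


Step 1: Water (mm) = theta_WP * depth * 10
Step 2: Water = 0.12 * 100 * 10
Step 3: Water = 120.0 mm

120.0


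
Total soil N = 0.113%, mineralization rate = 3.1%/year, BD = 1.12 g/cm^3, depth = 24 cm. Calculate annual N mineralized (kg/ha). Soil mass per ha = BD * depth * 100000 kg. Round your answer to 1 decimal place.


Step 1: Soil mass per ha = BD * depth * 100000 = 1.12 * 24 * 100000 = 2688000 kg
Step 2: Total N pool = soil mass * N%/100 = 2688000 * 0.113/100 = 3037.44 kg/ha
Step 3: N mineralized = N pool * rate%/100 = 3037.44 * 3.1/100 = 94.2 kg/ha/yr

94.2


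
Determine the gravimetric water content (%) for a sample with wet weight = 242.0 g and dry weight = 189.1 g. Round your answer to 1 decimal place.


Step 1: Water mass = wet - dry = 242.0 - 189.1 = 52.9 g
Step 2: w = 100 * water mass / dry mass
Step 3: w = 100 * 52.9 / 189.1 = 28.0%

28.0


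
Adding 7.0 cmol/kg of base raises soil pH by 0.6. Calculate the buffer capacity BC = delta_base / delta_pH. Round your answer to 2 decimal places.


Step 1: BC = change in base / change in pH
Step 2: BC = 7.0 / 0.6
Step 3: BC = 11.67 cmol/(kg*pH unit)

11.67


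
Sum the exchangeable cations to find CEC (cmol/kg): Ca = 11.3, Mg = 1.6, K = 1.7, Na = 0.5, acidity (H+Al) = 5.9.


Step 1: CEC = Ca + Mg + K + Na + (H+Al)
Step 2: CEC = 11.3 + 1.6 + 1.7 + 0.5 + 5.9
Step 3: CEC = 21.0 cmol/kg

21.0


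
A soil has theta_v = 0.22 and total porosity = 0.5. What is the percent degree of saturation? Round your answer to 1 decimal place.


Step 1: S = 100 * theta_v / n
Step 2: S = 100 * 0.22 / 0.5
Step 3: S = 44.0%

44.0


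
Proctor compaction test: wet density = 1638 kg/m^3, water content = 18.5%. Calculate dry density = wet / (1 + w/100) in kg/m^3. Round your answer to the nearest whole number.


Step 1: Dry density = wet density / (1 + w/100)
Step 2: Dry density = 1638 / (1 + 18.5/100)
Step 3: Dry density = 1638 / 1.185
Step 4: Dry density = 1382 kg/m^3

1382


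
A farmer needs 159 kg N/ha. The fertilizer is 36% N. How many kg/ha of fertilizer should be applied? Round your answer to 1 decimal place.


Step 1: Fertilizer rate = target N / (N content / 100)
Step 2: Rate = 159 / (36 / 100)
Step 3: Rate = 159 / 0.36
Step 4: Rate = 441.7 kg/ha

441.7


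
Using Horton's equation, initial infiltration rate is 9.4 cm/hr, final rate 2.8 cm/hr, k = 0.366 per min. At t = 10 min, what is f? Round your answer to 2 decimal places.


Step 1: f = fc + (f0 - fc) * exp(-k * t)
Step 2: exp(-0.366 * 10) = 0.025733
Step 3: f = 2.8 + (9.4 - 2.8) * 0.025733
Step 4: f = 2.8 + 6.6 * 0.025733
Step 5: f = 2.97 cm/hr

2.97


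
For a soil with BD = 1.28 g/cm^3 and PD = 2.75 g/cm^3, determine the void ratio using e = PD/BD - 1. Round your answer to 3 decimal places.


Step 1: e = PD / BD - 1
Step 2: e = 2.75 / 1.28 - 1
Step 3: e = 2.14844 - 1
Step 4: e = 1.148

1.148


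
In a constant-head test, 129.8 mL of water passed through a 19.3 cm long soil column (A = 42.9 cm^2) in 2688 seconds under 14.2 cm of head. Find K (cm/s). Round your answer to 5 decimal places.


Step 1: K = Q * L / (A * t * h)
Step 2: Numerator = 129.8 * 19.3 = 2505.14
Step 3: Denominator = 42.9 * 2688 * 14.2 = 1637475.84
Step 4: K = 2505.14 / 1637475.84 = 0.00153 cm/s

0.00153


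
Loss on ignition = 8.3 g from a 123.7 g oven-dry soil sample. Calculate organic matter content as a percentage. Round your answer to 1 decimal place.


Step 1: OM% = 100 * LOI / sample mass
Step 2: OM = 100 * 8.3 / 123.7
Step 3: OM = 6.7%

6.7


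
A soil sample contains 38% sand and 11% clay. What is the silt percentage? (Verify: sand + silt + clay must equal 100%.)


Step 1: sand + silt + clay = 100%
Step 2: silt = 100 - sand - clay
Step 3: silt = 100 - 38 - 11
Step 4: silt = 51%

51


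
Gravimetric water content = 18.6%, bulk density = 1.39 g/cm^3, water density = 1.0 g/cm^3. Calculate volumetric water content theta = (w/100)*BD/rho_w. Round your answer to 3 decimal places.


Step 1: theta = (w / 100) * BD / rho_w
Step 2: theta = (18.6 / 100) * 1.39 / 1.0
Step 3: theta = 0.186 * 1.39
Step 4: theta = 0.259

0.259


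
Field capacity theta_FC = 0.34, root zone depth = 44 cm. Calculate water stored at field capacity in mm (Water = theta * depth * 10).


Step 1: Water (mm) = theta_FC * depth (cm) * 10
Step 2: Water = 0.34 * 44 * 10
Step 3: Water = 149.6 mm

149.6


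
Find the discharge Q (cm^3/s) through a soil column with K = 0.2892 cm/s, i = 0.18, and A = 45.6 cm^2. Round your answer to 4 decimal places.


Step 1: Apply Darcy's law: Q = K * i * A
Step 2: Q = 0.2892 * 0.18 * 45.6
Step 3: Q = 2.3738 cm^3/s

2.3738


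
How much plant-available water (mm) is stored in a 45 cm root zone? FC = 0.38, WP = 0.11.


Step 1: Available water = (FC - WP) * depth * 10
Step 2: AW = (0.38 - 0.11) * 45 * 10
Step 3: AW = 0.27 * 45 * 10
Step 4: AW = 121.5 mm

121.5


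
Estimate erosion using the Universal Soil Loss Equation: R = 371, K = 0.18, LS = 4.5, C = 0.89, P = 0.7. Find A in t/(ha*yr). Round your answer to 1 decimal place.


Step 1: A = R * K * LS * C * P
Step 2: R * K = 371 * 0.18 = 66.78
Step 3: (R*K) * LS = 66.78 * 4.5 = 300.51
Step 4: * C * P = 300.51 * 0.89 * 0.7 = 187.2
Step 5: A = 187.2 t/(ha*yr)

187.2


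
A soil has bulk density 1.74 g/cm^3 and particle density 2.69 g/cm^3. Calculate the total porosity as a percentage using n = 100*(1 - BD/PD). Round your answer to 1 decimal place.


Step 1: Formula: n = 100 * (1 - BD / PD)
Step 2: n = 100 * (1 - 1.74 / 2.69)
Step 3: n = 100 * (1 - 0.64684)
Step 4: n = 35.3%

35.3


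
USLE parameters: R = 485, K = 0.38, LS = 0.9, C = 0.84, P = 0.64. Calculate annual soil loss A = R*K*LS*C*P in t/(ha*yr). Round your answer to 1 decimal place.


Step 1: A = R * K * LS * C * P
Step 2: R * K = 485 * 0.38 = 184.3
Step 3: (R*K) * LS = 184.3 * 0.9 = 165.87
Step 4: * C * P = 165.87 * 0.84 * 0.64 = 89.2
Step 5: A = 89.2 t/(ha*yr)

89.2


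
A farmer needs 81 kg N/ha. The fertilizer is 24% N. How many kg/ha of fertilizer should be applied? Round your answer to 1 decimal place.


Step 1: Fertilizer rate = target N / (N content / 100)
Step 2: Rate = 81 / (24 / 100)
Step 3: Rate = 81 / 0.24
Step 4: Rate = 337.5 kg/ha

337.5


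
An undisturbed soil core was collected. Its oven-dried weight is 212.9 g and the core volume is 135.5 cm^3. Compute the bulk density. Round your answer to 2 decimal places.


Step 1: Identify the formula: BD = dry mass / volume
Step 2: Substitute values: BD = 212.9 / 135.5
Step 3: BD = 1.57 g/cm^3

1.57


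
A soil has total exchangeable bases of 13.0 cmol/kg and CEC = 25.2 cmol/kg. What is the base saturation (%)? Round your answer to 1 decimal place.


Step 1: BS = 100 * (sum of bases) / CEC
Step 2: BS = 100 * 13.0 / 25.2
Step 3: BS = 51.6%

51.6


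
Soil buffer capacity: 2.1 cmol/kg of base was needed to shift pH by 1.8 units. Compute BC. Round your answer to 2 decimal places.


Step 1: BC = change in base / change in pH
Step 2: BC = 2.1 / 1.8
Step 3: BC = 1.17 cmol/(kg*pH unit)

1.17


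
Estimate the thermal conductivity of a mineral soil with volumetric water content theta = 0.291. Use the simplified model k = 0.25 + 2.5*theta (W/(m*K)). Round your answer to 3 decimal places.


Step 1: k = 0.25 + 2.5 * theta
Step 2: k = 0.25 + 2.5 * 0.291
Step 3: k = 0.25 + 0.728
Step 4: k = 0.978 W/(m*K)

0.978


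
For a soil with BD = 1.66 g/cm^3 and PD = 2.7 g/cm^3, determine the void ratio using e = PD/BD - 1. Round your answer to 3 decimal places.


Step 1: e = PD / BD - 1
Step 2: e = 2.7 / 1.66 - 1
Step 3: e = 1.62651 - 1
Step 4: e = 0.627

0.627


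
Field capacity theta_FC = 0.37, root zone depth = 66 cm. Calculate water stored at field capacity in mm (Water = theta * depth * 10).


Step 1: Water (mm) = theta_FC * depth (cm) * 10
Step 2: Water = 0.37 * 66 * 10
Step 3: Water = 244.2 mm

244.2


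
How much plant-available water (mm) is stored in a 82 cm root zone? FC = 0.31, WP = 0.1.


Step 1: Available water = (FC - WP) * depth * 10
Step 2: AW = (0.31 - 0.1) * 82 * 10
Step 3: AW = 0.21 * 82 * 10
Step 4: AW = 172.2 mm

172.2


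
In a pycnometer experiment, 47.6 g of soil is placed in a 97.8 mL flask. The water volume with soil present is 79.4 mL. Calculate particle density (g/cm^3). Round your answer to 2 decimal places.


Step 1: Volume of solids = flask volume - water volume with soil
Step 2: V_solids = 97.8 - 79.4 = 18.4 mL
Step 3: Particle density = mass / V_solids = 47.6 / 18.4 = 2.59 g/cm^3

2.59


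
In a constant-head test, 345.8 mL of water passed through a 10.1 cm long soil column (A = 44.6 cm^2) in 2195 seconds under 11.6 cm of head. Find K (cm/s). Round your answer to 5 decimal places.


Step 1: K = Q * L / (A * t * h)
Step 2: Numerator = 345.8 * 10.1 = 3492.58
Step 3: Denominator = 44.6 * 2195 * 11.6 = 1135605.2
Step 4: K = 3492.58 / 1135605.2 = 0.00308 cm/s

0.00308


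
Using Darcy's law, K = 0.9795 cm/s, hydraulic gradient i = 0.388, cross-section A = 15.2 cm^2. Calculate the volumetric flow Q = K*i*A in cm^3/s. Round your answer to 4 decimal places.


Step 1: Apply Darcy's law: Q = K * i * A
Step 2: Q = 0.9795 * 0.388 * 15.2
Step 3: Q = 5.7767 cm^3/s

5.7767


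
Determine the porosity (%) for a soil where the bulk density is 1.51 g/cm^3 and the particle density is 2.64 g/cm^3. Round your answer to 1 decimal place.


Step 1: Formula: n = 100 * (1 - BD / PD)
Step 2: n = 100 * (1 - 1.51 / 2.64)
Step 3: n = 100 * (1 - 0.57197)
Step 4: n = 42.8%

42.8


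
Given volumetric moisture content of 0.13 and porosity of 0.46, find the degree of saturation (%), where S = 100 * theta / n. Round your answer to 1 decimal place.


Step 1: S = 100 * theta_v / n
Step 2: S = 100 * 0.13 / 0.46
Step 3: S = 28.3%

28.3


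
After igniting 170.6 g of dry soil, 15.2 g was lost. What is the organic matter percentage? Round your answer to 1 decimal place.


Step 1: OM% = 100 * LOI / sample mass
Step 2: OM = 100 * 15.2 / 170.6
Step 3: OM = 8.9%

8.9


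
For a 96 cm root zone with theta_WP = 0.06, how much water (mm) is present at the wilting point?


Step 1: Water (mm) = theta_WP * depth * 10
Step 2: Water = 0.06 * 96 * 10
Step 3: Water = 57.6 mm

57.6


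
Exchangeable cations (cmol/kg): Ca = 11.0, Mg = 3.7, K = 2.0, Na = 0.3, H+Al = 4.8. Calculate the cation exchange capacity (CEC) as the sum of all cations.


Step 1: CEC = Ca + Mg + K + Na + (H+Al)
Step 2: CEC = 11.0 + 3.7 + 2.0 + 0.3 + 4.8
Step 3: CEC = 21.8 cmol/kg

21.8


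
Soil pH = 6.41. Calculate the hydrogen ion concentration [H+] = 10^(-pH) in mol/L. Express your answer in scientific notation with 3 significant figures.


Step 1: [H+] = 10^(-pH)
Step 2: [H+] = 10^(-6.41)
Step 3: [H+] = 3.89e-07 mol/L

3.89e-07


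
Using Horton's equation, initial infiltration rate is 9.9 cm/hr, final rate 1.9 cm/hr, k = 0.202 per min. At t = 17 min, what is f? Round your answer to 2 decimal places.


Step 1: f = fc + (f0 - fc) * exp(-k * t)
Step 2: exp(-0.202 * 17) = 0.032258
Step 3: f = 1.9 + (9.9 - 1.9) * 0.032258
Step 4: f = 1.9 + 8.0 * 0.032258
Step 5: f = 2.16 cm/hr

2.16


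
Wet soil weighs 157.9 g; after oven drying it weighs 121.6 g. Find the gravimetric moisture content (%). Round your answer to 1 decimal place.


Step 1: Water mass = wet - dry = 157.9 - 121.6 = 36.3 g
Step 2: w = 100 * water mass / dry mass
Step 3: w = 100 * 36.3 / 121.6 = 29.9%

29.9


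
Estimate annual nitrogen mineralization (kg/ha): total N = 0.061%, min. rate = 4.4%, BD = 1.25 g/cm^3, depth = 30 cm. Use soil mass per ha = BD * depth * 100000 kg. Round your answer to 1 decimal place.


Step 1: Soil mass per ha = BD * depth * 100000 = 1.25 * 30 * 100000 = 3750000 kg
Step 2: Total N pool = soil mass * N%/100 = 3750000 * 0.061/100 = 2287.5 kg/ha
Step 3: N mineralized = N pool * rate%/100 = 2287.5 * 4.4/100 = 100.7 kg/ha/yr

100.7


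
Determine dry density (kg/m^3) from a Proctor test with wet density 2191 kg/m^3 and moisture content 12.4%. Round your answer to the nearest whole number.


Step 1: Dry density = wet density / (1 + w/100)
Step 2: Dry density = 2191 / (1 + 12.4/100)
Step 3: Dry density = 2191 / 1.124
Step 4: Dry density = 1949 kg/m^3

1949


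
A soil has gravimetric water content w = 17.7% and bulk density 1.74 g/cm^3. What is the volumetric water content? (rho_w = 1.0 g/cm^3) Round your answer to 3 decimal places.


Step 1: theta = (w / 100) * BD / rho_w
Step 2: theta = (17.7 / 100) * 1.74 / 1.0
Step 3: theta = 0.177 * 1.74
Step 4: theta = 0.308

0.308


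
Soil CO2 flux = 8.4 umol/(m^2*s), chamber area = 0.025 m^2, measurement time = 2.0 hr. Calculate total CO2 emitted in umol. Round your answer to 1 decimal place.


Step 1: Convert time to seconds: 2.0 hr * 3600 = 7200.0 s
Step 2: Total = flux * area * time_s
Step 3: Total = 8.4 * 0.025 * 7200.0
Step 4: Total = 1512.0 umol

1512.0


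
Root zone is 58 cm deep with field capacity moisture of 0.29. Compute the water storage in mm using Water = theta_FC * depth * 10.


Step 1: Water (mm) = theta_FC * depth (cm) * 10
Step 2: Water = 0.29 * 58 * 10
Step 3: Water = 168.2 mm

168.2


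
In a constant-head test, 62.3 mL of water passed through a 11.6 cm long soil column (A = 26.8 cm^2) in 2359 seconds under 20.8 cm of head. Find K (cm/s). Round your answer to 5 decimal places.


Step 1: K = Q * L / (A * t * h)
Step 2: Numerator = 62.3 * 11.6 = 722.68
Step 3: Denominator = 26.8 * 2359 * 20.8 = 1315000.96
Step 4: K = 722.68 / 1315000.96 = 0.00055 cm/s

0.00055


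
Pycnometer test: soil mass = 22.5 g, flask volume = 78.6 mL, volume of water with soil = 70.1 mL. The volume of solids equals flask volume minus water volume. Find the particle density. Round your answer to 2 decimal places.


Step 1: Volume of solids = flask volume - water volume with soil
Step 2: V_solids = 78.6 - 70.1 = 8.5 mL
Step 3: Particle density = mass / V_solids = 22.5 / 8.5 = 2.65 g/cm^3

2.65


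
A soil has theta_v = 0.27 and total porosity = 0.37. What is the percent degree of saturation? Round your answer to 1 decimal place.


Step 1: S = 100 * theta_v / n
Step 2: S = 100 * 0.27 / 0.37
Step 3: S = 73.0%

73.0


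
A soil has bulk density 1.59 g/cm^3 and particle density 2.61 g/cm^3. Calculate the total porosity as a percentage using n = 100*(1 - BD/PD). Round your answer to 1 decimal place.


Step 1: Formula: n = 100 * (1 - BD / PD)
Step 2: n = 100 * (1 - 1.59 / 2.61)
Step 3: n = 100 * (1 - 0.6092)
Step 4: n = 39.1%

39.1


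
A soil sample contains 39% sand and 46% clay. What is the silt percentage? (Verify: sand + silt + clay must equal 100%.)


Step 1: sand + silt + clay = 100%
Step 2: silt = 100 - sand - clay
Step 3: silt = 100 - 39 - 46
Step 4: silt = 15%

15


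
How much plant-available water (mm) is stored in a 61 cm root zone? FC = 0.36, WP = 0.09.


Step 1: Available water = (FC - WP) * depth * 10
Step 2: AW = (0.36 - 0.09) * 61 * 10
Step 3: AW = 0.27 * 61 * 10
Step 4: AW = 164.7 mm

164.7


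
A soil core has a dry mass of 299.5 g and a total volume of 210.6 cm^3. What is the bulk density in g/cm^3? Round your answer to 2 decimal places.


Step 1: Identify the formula: BD = dry mass / volume
Step 2: Substitute values: BD = 299.5 / 210.6
Step 3: BD = 1.42 g/cm^3

1.42


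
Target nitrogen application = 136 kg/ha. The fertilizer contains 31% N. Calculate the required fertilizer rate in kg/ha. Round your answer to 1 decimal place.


Step 1: Fertilizer rate = target N / (N content / 100)
Step 2: Rate = 136 / (31 / 100)
Step 3: Rate = 136 / 0.31
Step 4: Rate = 438.7 kg/ha

438.7


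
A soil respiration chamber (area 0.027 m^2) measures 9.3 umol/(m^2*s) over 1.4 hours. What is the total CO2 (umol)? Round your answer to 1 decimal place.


Step 1: Convert time to seconds: 1.4 hr * 3600 = 5040.0 s
Step 2: Total = flux * area * time_s
Step 3: Total = 9.3 * 0.027 * 5040.0
Step 4: Total = 1265.5 umol

1265.5


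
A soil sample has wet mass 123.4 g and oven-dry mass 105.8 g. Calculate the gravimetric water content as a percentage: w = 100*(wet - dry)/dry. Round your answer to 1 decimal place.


Step 1: Water mass = wet - dry = 123.4 - 105.8 = 17.6 g
Step 2: w = 100 * water mass / dry mass
Step 3: w = 100 * 17.6 / 105.8 = 16.6%

16.6


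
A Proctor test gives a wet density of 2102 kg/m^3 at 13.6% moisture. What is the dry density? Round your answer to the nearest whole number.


Step 1: Dry density = wet density / (1 + w/100)
Step 2: Dry density = 2102 / (1 + 13.6/100)
Step 3: Dry density = 2102 / 1.136
Step 4: Dry density = 1850 kg/m^3

1850


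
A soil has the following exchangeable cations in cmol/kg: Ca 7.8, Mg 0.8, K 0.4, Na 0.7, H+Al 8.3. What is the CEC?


Step 1: CEC = Ca + Mg + K + Na + (H+Al)
Step 2: CEC = 7.8 + 0.8 + 0.4 + 0.7 + 8.3
Step 3: CEC = 18.0 cmol/kg

18.0


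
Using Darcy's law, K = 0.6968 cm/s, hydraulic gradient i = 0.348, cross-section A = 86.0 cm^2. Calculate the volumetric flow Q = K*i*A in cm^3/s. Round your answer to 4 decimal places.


Step 1: Apply Darcy's law: Q = K * i * A
Step 2: Q = 0.6968 * 0.348 * 86.0
Step 3: Q = 20.8538 cm^3/s

20.8538


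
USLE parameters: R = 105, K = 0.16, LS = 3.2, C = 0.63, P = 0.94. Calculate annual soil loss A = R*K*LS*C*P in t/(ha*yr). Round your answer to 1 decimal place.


Step 1: A = R * K * LS * C * P
Step 2: R * K = 105 * 0.16 = 16.8
Step 3: (R*K) * LS = 16.8 * 3.2 = 53.76
Step 4: * C * P = 53.76 * 0.63 * 0.94 = 31.8
Step 5: A = 31.8 t/(ha*yr)

31.8


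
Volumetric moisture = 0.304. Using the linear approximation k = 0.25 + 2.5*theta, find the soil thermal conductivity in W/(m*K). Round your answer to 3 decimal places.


Step 1: k = 0.25 + 2.5 * theta
Step 2: k = 0.25 + 2.5 * 0.304
Step 3: k = 0.25 + 0.76
Step 4: k = 1.01 W/(m*K)

1.01
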